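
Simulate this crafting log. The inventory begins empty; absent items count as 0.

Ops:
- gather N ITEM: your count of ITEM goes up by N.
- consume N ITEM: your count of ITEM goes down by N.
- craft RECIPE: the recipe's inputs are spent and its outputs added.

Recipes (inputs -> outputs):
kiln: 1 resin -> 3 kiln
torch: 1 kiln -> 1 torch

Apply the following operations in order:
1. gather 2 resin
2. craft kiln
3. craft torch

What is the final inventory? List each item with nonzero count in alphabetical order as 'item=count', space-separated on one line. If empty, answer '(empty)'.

Answer: kiln=2 resin=1 torch=1

Derivation:
After 1 (gather 2 resin): resin=2
After 2 (craft kiln): kiln=3 resin=1
After 3 (craft torch): kiln=2 resin=1 torch=1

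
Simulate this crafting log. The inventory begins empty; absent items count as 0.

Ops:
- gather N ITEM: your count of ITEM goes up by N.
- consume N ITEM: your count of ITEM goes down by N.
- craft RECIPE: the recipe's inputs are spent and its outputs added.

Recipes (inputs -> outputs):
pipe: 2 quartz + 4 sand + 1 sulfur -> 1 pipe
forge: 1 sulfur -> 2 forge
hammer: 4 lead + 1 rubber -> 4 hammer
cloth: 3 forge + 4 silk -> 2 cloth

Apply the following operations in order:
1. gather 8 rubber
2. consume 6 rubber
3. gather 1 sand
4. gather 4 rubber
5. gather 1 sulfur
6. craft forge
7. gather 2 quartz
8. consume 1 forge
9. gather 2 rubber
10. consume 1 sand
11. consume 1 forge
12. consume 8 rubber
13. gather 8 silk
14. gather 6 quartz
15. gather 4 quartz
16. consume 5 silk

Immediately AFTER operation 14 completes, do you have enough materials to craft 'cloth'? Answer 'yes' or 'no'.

Answer: no

Derivation:
After 1 (gather 8 rubber): rubber=8
After 2 (consume 6 rubber): rubber=2
After 3 (gather 1 sand): rubber=2 sand=1
After 4 (gather 4 rubber): rubber=6 sand=1
After 5 (gather 1 sulfur): rubber=6 sand=1 sulfur=1
After 6 (craft forge): forge=2 rubber=6 sand=1
After 7 (gather 2 quartz): forge=2 quartz=2 rubber=6 sand=1
After 8 (consume 1 forge): forge=1 quartz=2 rubber=6 sand=1
After 9 (gather 2 rubber): forge=1 quartz=2 rubber=8 sand=1
After 10 (consume 1 sand): forge=1 quartz=2 rubber=8
After 11 (consume 1 forge): quartz=2 rubber=8
After 12 (consume 8 rubber): quartz=2
After 13 (gather 8 silk): quartz=2 silk=8
After 14 (gather 6 quartz): quartz=8 silk=8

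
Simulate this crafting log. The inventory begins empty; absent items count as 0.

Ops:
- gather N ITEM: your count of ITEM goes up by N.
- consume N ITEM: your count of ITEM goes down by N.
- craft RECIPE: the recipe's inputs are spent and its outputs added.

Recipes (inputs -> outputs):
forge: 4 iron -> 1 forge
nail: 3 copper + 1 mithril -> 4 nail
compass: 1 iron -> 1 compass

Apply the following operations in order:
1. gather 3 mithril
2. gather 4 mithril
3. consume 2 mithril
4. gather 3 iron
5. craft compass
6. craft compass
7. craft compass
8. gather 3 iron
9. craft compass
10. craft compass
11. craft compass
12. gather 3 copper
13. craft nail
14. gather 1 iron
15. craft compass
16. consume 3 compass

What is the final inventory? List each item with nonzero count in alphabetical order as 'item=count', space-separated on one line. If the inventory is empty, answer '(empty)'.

After 1 (gather 3 mithril): mithril=3
After 2 (gather 4 mithril): mithril=7
After 3 (consume 2 mithril): mithril=5
After 4 (gather 3 iron): iron=3 mithril=5
After 5 (craft compass): compass=1 iron=2 mithril=5
After 6 (craft compass): compass=2 iron=1 mithril=5
After 7 (craft compass): compass=3 mithril=5
After 8 (gather 3 iron): compass=3 iron=3 mithril=5
After 9 (craft compass): compass=4 iron=2 mithril=5
After 10 (craft compass): compass=5 iron=1 mithril=5
After 11 (craft compass): compass=6 mithril=5
After 12 (gather 3 copper): compass=6 copper=3 mithril=5
After 13 (craft nail): compass=6 mithril=4 nail=4
After 14 (gather 1 iron): compass=6 iron=1 mithril=4 nail=4
After 15 (craft compass): compass=7 mithril=4 nail=4
After 16 (consume 3 compass): compass=4 mithril=4 nail=4

Answer: compass=4 mithril=4 nail=4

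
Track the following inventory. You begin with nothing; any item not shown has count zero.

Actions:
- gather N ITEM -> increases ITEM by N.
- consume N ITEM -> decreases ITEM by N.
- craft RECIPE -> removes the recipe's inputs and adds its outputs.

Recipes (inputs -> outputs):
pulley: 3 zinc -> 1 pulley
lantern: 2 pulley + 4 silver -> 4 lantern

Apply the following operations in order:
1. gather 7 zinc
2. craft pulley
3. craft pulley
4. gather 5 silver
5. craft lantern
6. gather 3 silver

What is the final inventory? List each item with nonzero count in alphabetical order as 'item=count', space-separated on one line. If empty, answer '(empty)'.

After 1 (gather 7 zinc): zinc=7
After 2 (craft pulley): pulley=1 zinc=4
After 3 (craft pulley): pulley=2 zinc=1
After 4 (gather 5 silver): pulley=2 silver=5 zinc=1
After 5 (craft lantern): lantern=4 silver=1 zinc=1
After 6 (gather 3 silver): lantern=4 silver=4 zinc=1

Answer: lantern=4 silver=4 zinc=1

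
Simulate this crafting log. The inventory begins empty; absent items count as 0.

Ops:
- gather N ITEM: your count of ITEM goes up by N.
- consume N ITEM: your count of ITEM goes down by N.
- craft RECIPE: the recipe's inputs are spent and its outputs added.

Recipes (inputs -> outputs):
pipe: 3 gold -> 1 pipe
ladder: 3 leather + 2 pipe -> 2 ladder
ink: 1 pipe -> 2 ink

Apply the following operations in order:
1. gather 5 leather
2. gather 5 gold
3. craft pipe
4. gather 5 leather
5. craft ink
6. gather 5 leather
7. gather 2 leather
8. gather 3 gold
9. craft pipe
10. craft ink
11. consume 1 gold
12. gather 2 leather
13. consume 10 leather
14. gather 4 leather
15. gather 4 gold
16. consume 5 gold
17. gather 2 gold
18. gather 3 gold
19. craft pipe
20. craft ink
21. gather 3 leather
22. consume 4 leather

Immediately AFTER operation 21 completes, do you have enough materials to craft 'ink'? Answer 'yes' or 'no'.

Answer: no

Derivation:
After 1 (gather 5 leather): leather=5
After 2 (gather 5 gold): gold=5 leather=5
After 3 (craft pipe): gold=2 leather=5 pipe=1
After 4 (gather 5 leather): gold=2 leather=10 pipe=1
After 5 (craft ink): gold=2 ink=2 leather=10
After 6 (gather 5 leather): gold=2 ink=2 leather=15
After 7 (gather 2 leather): gold=2 ink=2 leather=17
After 8 (gather 3 gold): gold=5 ink=2 leather=17
After 9 (craft pipe): gold=2 ink=2 leather=17 pipe=1
After 10 (craft ink): gold=2 ink=4 leather=17
After 11 (consume 1 gold): gold=1 ink=4 leather=17
After 12 (gather 2 leather): gold=1 ink=4 leather=19
After 13 (consume 10 leather): gold=1 ink=4 leather=9
After 14 (gather 4 leather): gold=1 ink=4 leather=13
After 15 (gather 4 gold): gold=5 ink=4 leather=13
After 16 (consume 5 gold): ink=4 leather=13
After 17 (gather 2 gold): gold=2 ink=4 leather=13
After 18 (gather 3 gold): gold=5 ink=4 leather=13
After 19 (craft pipe): gold=2 ink=4 leather=13 pipe=1
After 20 (craft ink): gold=2 ink=6 leather=13
After 21 (gather 3 leather): gold=2 ink=6 leather=16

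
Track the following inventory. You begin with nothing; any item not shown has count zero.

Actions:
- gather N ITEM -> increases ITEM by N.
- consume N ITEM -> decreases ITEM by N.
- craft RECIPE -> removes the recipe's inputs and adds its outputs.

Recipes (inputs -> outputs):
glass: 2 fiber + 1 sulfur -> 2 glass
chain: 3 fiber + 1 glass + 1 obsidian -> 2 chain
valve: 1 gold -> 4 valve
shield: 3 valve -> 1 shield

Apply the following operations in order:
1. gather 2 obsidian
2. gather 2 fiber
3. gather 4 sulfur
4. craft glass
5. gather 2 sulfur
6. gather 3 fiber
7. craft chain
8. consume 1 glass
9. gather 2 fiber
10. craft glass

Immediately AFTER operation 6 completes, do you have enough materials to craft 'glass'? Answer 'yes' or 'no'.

After 1 (gather 2 obsidian): obsidian=2
After 2 (gather 2 fiber): fiber=2 obsidian=2
After 3 (gather 4 sulfur): fiber=2 obsidian=2 sulfur=4
After 4 (craft glass): glass=2 obsidian=2 sulfur=3
After 5 (gather 2 sulfur): glass=2 obsidian=2 sulfur=5
After 6 (gather 3 fiber): fiber=3 glass=2 obsidian=2 sulfur=5

Answer: yes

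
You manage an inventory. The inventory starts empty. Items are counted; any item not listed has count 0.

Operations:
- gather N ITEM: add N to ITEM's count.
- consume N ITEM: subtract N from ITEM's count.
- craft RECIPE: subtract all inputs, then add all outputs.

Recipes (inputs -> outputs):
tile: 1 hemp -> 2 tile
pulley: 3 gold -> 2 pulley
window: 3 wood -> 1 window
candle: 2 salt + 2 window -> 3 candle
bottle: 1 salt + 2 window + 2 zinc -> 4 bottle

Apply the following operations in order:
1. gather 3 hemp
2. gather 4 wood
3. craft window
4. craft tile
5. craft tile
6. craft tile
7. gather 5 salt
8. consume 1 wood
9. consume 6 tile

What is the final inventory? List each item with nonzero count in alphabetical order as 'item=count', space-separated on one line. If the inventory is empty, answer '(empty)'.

After 1 (gather 3 hemp): hemp=3
After 2 (gather 4 wood): hemp=3 wood=4
After 3 (craft window): hemp=3 window=1 wood=1
After 4 (craft tile): hemp=2 tile=2 window=1 wood=1
After 5 (craft tile): hemp=1 tile=4 window=1 wood=1
After 6 (craft tile): tile=6 window=1 wood=1
After 7 (gather 5 salt): salt=5 tile=6 window=1 wood=1
After 8 (consume 1 wood): salt=5 tile=6 window=1
After 9 (consume 6 tile): salt=5 window=1

Answer: salt=5 window=1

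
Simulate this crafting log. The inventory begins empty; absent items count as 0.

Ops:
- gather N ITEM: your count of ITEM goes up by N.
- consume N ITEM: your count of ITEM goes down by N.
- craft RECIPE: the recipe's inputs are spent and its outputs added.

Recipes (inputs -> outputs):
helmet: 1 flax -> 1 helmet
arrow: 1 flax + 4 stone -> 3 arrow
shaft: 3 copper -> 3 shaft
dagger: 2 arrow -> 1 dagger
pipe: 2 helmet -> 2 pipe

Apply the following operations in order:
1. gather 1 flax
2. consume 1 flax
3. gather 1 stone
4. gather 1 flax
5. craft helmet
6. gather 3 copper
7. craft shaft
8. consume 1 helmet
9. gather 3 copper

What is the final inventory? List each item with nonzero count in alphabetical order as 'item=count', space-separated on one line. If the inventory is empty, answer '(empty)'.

Answer: copper=3 shaft=3 stone=1

Derivation:
After 1 (gather 1 flax): flax=1
After 2 (consume 1 flax): (empty)
After 3 (gather 1 stone): stone=1
After 4 (gather 1 flax): flax=1 stone=1
After 5 (craft helmet): helmet=1 stone=1
After 6 (gather 3 copper): copper=3 helmet=1 stone=1
After 7 (craft shaft): helmet=1 shaft=3 stone=1
After 8 (consume 1 helmet): shaft=3 stone=1
After 9 (gather 3 copper): copper=3 shaft=3 stone=1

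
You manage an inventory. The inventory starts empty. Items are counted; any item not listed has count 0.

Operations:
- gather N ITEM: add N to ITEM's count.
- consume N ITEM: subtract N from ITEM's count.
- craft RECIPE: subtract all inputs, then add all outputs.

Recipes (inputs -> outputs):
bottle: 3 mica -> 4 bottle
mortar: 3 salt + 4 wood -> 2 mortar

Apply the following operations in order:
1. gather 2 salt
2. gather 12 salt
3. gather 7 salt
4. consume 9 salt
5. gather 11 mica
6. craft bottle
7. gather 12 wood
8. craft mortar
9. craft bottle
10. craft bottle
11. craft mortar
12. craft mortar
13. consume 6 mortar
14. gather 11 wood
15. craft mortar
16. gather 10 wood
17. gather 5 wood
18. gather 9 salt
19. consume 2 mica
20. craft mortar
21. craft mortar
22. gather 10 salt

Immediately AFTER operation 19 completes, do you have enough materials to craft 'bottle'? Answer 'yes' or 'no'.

Answer: no

Derivation:
After 1 (gather 2 salt): salt=2
After 2 (gather 12 salt): salt=14
After 3 (gather 7 salt): salt=21
After 4 (consume 9 salt): salt=12
After 5 (gather 11 mica): mica=11 salt=12
After 6 (craft bottle): bottle=4 mica=8 salt=12
After 7 (gather 12 wood): bottle=4 mica=8 salt=12 wood=12
After 8 (craft mortar): bottle=4 mica=8 mortar=2 salt=9 wood=8
After 9 (craft bottle): bottle=8 mica=5 mortar=2 salt=9 wood=8
After 10 (craft bottle): bottle=12 mica=2 mortar=2 salt=9 wood=8
After 11 (craft mortar): bottle=12 mica=2 mortar=4 salt=6 wood=4
After 12 (craft mortar): bottle=12 mica=2 mortar=6 salt=3
After 13 (consume 6 mortar): bottle=12 mica=2 salt=3
After 14 (gather 11 wood): bottle=12 mica=2 salt=3 wood=11
After 15 (craft mortar): bottle=12 mica=2 mortar=2 wood=7
After 16 (gather 10 wood): bottle=12 mica=2 mortar=2 wood=17
After 17 (gather 5 wood): bottle=12 mica=2 mortar=2 wood=22
After 18 (gather 9 salt): bottle=12 mica=2 mortar=2 salt=9 wood=22
After 19 (consume 2 mica): bottle=12 mortar=2 salt=9 wood=22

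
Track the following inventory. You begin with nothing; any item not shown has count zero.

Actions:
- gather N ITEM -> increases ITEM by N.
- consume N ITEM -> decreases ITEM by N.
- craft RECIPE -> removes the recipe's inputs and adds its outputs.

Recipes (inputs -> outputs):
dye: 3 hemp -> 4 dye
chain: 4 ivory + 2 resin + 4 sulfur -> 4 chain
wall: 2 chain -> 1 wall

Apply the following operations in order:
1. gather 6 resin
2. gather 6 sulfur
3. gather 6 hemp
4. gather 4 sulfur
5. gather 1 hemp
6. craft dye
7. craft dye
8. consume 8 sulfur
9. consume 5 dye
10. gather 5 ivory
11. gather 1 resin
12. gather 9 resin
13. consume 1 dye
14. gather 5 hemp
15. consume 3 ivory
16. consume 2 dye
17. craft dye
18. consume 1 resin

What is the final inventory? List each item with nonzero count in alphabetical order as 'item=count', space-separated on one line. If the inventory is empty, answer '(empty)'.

After 1 (gather 6 resin): resin=6
After 2 (gather 6 sulfur): resin=6 sulfur=6
After 3 (gather 6 hemp): hemp=6 resin=6 sulfur=6
After 4 (gather 4 sulfur): hemp=6 resin=6 sulfur=10
After 5 (gather 1 hemp): hemp=7 resin=6 sulfur=10
After 6 (craft dye): dye=4 hemp=4 resin=6 sulfur=10
After 7 (craft dye): dye=8 hemp=1 resin=6 sulfur=10
After 8 (consume 8 sulfur): dye=8 hemp=1 resin=6 sulfur=2
After 9 (consume 5 dye): dye=3 hemp=1 resin=6 sulfur=2
After 10 (gather 5 ivory): dye=3 hemp=1 ivory=5 resin=6 sulfur=2
After 11 (gather 1 resin): dye=3 hemp=1 ivory=5 resin=7 sulfur=2
After 12 (gather 9 resin): dye=3 hemp=1 ivory=5 resin=16 sulfur=2
After 13 (consume 1 dye): dye=2 hemp=1 ivory=5 resin=16 sulfur=2
After 14 (gather 5 hemp): dye=2 hemp=6 ivory=5 resin=16 sulfur=2
After 15 (consume 3 ivory): dye=2 hemp=6 ivory=2 resin=16 sulfur=2
After 16 (consume 2 dye): hemp=6 ivory=2 resin=16 sulfur=2
After 17 (craft dye): dye=4 hemp=3 ivory=2 resin=16 sulfur=2
After 18 (consume 1 resin): dye=4 hemp=3 ivory=2 resin=15 sulfur=2

Answer: dye=4 hemp=3 ivory=2 resin=15 sulfur=2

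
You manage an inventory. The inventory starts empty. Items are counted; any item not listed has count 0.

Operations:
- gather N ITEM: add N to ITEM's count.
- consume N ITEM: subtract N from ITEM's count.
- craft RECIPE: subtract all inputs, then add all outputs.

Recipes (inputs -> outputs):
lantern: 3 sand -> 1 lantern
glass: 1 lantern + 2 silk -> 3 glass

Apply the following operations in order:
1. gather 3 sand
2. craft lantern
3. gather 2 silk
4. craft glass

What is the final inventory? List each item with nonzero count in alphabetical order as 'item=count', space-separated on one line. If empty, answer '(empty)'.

After 1 (gather 3 sand): sand=3
After 2 (craft lantern): lantern=1
After 3 (gather 2 silk): lantern=1 silk=2
After 4 (craft glass): glass=3

Answer: glass=3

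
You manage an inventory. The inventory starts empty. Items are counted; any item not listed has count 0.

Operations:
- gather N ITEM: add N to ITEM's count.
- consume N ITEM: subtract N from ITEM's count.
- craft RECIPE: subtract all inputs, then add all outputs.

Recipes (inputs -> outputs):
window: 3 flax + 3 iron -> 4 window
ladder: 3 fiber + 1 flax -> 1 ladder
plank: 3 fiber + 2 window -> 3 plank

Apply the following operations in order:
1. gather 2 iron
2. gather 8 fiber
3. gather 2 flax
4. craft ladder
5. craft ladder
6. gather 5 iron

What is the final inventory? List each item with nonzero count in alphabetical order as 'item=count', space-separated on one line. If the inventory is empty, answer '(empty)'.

After 1 (gather 2 iron): iron=2
After 2 (gather 8 fiber): fiber=8 iron=2
After 3 (gather 2 flax): fiber=8 flax=2 iron=2
After 4 (craft ladder): fiber=5 flax=1 iron=2 ladder=1
After 5 (craft ladder): fiber=2 iron=2 ladder=2
After 6 (gather 5 iron): fiber=2 iron=7 ladder=2

Answer: fiber=2 iron=7 ladder=2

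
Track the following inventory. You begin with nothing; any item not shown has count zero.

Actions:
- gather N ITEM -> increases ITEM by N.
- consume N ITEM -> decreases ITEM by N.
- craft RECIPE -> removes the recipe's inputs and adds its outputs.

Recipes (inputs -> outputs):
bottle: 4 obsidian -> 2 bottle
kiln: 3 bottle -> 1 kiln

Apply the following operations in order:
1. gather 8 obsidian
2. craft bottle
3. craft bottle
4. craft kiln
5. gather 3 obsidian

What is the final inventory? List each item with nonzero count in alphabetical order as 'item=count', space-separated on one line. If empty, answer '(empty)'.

Answer: bottle=1 kiln=1 obsidian=3

Derivation:
After 1 (gather 8 obsidian): obsidian=8
After 2 (craft bottle): bottle=2 obsidian=4
After 3 (craft bottle): bottle=4
After 4 (craft kiln): bottle=1 kiln=1
After 5 (gather 3 obsidian): bottle=1 kiln=1 obsidian=3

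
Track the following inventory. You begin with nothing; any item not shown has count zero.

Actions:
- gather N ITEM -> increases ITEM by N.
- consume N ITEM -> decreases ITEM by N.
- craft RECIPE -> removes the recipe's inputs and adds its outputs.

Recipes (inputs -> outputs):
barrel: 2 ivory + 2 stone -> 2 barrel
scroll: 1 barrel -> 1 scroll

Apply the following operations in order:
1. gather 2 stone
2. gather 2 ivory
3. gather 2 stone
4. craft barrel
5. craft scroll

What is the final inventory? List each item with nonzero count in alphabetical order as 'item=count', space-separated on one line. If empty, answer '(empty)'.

Answer: barrel=1 scroll=1 stone=2

Derivation:
After 1 (gather 2 stone): stone=2
After 2 (gather 2 ivory): ivory=2 stone=2
After 3 (gather 2 stone): ivory=2 stone=4
After 4 (craft barrel): barrel=2 stone=2
After 5 (craft scroll): barrel=1 scroll=1 stone=2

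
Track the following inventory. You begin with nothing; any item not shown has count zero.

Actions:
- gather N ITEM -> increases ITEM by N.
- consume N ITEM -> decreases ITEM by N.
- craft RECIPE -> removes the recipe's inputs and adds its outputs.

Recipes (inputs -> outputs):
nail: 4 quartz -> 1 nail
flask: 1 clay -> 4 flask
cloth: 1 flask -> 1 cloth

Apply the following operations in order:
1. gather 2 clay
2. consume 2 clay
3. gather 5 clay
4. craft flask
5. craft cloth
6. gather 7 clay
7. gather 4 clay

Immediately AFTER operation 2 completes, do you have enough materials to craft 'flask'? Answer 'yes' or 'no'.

After 1 (gather 2 clay): clay=2
After 2 (consume 2 clay): (empty)

Answer: no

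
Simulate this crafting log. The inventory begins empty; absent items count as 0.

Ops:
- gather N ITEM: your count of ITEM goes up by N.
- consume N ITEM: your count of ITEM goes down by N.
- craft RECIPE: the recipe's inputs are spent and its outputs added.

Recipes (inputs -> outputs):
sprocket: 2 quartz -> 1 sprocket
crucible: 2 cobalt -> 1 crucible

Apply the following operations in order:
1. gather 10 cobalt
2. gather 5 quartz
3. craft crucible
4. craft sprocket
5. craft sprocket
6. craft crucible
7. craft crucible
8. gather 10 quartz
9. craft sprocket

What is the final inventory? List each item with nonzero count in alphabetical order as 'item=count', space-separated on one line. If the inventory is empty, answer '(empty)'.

After 1 (gather 10 cobalt): cobalt=10
After 2 (gather 5 quartz): cobalt=10 quartz=5
After 3 (craft crucible): cobalt=8 crucible=1 quartz=5
After 4 (craft sprocket): cobalt=8 crucible=1 quartz=3 sprocket=1
After 5 (craft sprocket): cobalt=8 crucible=1 quartz=1 sprocket=2
After 6 (craft crucible): cobalt=6 crucible=2 quartz=1 sprocket=2
After 7 (craft crucible): cobalt=4 crucible=3 quartz=1 sprocket=2
After 8 (gather 10 quartz): cobalt=4 crucible=3 quartz=11 sprocket=2
After 9 (craft sprocket): cobalt=4 crucible=3 quartz=9 sprocket=3

Answer: cobalt=4 crucible=3 quartz=9 sprocket=3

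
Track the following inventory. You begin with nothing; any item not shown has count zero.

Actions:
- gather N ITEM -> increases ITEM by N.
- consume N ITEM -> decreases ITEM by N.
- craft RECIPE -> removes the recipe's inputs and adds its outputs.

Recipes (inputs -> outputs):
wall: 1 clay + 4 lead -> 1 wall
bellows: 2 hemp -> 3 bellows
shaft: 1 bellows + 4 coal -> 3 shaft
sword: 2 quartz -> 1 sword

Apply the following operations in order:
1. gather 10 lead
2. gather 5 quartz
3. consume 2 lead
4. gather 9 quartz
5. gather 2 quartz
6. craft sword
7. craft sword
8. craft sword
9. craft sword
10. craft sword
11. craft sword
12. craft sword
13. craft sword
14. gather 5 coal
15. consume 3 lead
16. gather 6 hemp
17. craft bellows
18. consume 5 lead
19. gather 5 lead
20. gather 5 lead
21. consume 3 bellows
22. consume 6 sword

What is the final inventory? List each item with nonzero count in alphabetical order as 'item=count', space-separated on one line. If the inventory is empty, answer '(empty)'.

Answer: coal=5 hemp=4 lead=10 sword=2

Derivation:
After 1 (gather 10 lead): lead=10
After 2 (gather 5 quartz): lead=10 quartz=5
After 3 (consume 2 lead): lead=8 quartz=5
After 4 (gather 9 quartz): lead=8 quartz=14
After 5 (gather 2 quartz): lead=8 quartz=16
After 6 (craft sword): lead=8 quartz=14 sword=1
After 7 (craft sword): lead=8 quartz=12 sword=2
After 8 (craft sword): lead=8 quartz=10 sword=3
After 9 (craft sword): lead=8 quartz=8 sword=4
After 10 (craft sword): lead=8 quartz=6 sword=5
After 11 (craft sword): lead=8 quartz=4 sword=6
After 12 (craft sword): lead=8 quartz=2 sword=7
After 13 (craft sword): lead=8 sword=8
After 14 (gather 5 coal): coal=5 lead=8 sword=8
After 15 (consume 3 lead): coal=5 lead=5 sword=8
After 16 (gather 6 hemp): coal=5 hemp=6 lead=5 sword=8
After 17 (craft bellows): bellows=3 coal=5 hemp=4 lead=5 sword=8
After 18 (consume 5 lead): bellows=3 coal=5 hemp=4 sword=8
After 19 (gather 5 lead): bellows=3 coal=5 hemp=4 lead=5 sword=8
After 20 (gather 5 lead): bellows=3 coal=5 hemp=4 lead=10 sword=8
After 21 (consume 3 bellows): coal=5 hemp=4 lead=10 sword=8
After 22 (consume 6 sword): coal=5 hemp=4 lead=10 sword=2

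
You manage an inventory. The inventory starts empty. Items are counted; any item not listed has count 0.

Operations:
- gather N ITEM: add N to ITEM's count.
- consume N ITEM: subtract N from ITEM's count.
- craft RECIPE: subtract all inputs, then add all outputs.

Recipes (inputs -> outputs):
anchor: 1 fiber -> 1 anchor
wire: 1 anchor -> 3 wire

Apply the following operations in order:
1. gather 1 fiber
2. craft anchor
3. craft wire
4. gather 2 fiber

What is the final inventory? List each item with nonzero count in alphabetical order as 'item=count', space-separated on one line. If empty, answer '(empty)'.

Answer: fiber=2 wire=3

Derivation:
After 1 (gather 1 fiber): fiber=1
After 2 (craft anchor): anchor=1
After 3 (craft wire): wire=3
After 4 (gather 2 fiber): fiber=2 wire=3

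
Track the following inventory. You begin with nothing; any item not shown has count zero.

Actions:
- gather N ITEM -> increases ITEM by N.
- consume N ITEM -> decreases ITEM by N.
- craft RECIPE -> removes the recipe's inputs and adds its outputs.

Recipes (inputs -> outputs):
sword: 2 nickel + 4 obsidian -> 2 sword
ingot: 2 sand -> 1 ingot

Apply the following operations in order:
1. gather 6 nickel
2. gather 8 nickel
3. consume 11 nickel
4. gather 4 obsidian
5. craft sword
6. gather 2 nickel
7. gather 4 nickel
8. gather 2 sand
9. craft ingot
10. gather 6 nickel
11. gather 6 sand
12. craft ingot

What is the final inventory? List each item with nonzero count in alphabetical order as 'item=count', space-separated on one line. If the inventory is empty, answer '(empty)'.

After 1 (gather 6 nickel): nickel=6
After 2 (gather 8 nickel): nickel=14
After 3 (consume 11 nickel): nickel=3
After 4 (gather 4 obsidian): nickel=3 obsidian=4
After 5 (craft sword): nickel=1 sword=2
After 6 (gather 2 nickel): nickel=3 sword=2
After 7 (gather 4 nickel): nickel=7 sword=2
After 8 (gather 2 sand): nickel=7 sand=2 sword=2
After 9 (craft ingot): ingot=1 nickel=7 sword=2
After 10 (gather 6 nickel): ingot=1 nickel=13 sword=2
After 11 (gather 6 sand): ingot=1 nickel=13 sand=6 sword=2
After 12 (craft ingot): ingot=2 nickel=13 sand=4 sword=2

Answer: ingot=2 nickel=13 sand=4 sword=2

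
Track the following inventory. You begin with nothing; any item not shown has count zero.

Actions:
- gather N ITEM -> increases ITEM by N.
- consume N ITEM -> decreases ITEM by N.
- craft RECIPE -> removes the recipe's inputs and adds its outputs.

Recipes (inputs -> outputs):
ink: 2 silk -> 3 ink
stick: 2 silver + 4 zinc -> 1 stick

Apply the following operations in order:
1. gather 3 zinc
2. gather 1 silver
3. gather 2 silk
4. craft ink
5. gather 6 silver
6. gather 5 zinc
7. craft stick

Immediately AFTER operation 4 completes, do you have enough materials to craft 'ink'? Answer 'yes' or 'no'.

Answer: no

Derivation:
After 1 (gather 3 zinc): zinc=3
After 2 (gather 1 silver): silver=1 zinc=3
After 3 (gather 2 silk): silk=2 silver=1 zinc=3
After 4 (craft ink): ink=3 silver=1 zinc=3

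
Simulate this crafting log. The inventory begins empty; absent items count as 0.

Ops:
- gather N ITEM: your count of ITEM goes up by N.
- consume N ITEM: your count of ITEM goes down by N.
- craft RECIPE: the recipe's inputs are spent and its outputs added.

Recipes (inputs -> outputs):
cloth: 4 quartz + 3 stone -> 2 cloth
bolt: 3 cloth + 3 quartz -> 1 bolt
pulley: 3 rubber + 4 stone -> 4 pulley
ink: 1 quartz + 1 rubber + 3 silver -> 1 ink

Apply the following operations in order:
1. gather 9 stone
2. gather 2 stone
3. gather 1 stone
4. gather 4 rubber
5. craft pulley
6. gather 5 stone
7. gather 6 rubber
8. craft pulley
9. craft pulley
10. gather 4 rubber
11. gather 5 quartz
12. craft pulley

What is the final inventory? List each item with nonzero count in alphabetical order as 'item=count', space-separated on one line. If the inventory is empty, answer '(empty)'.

Answer: pulley=16 quartz=5 rubber=2 stone=1

Derivation:
After 1 (gather 9 stone): stone=9
After 2 (gather 2 stone): stone=11
After 3 (gather 1 stone): stone=12
After 4 (gather 4 rubber): rubber=4 stone=12
After 5 (craft pulley): pulley=4 rubber=1 stone=8
After 6 (gather 5 stone): pulley=4 rubber=1 stone=13
After 7 (gather 6 rubber): pulley=4 rubber=7 stone=13
After 8 (craft pulley): pulley=8 rubber=4 stone=9
After 9 (craft pulley): pulley=12 rubber=1 stone=5
After 10 (gather 4 rubber): pulley=12 rubber=5 stone=5
After 11 (gather 5 quartz): pulley=12 quartz=5 rubber=5 stone=5
After 12 (craft pulley): pulley=16 quartz=5 rubber=2 stone=1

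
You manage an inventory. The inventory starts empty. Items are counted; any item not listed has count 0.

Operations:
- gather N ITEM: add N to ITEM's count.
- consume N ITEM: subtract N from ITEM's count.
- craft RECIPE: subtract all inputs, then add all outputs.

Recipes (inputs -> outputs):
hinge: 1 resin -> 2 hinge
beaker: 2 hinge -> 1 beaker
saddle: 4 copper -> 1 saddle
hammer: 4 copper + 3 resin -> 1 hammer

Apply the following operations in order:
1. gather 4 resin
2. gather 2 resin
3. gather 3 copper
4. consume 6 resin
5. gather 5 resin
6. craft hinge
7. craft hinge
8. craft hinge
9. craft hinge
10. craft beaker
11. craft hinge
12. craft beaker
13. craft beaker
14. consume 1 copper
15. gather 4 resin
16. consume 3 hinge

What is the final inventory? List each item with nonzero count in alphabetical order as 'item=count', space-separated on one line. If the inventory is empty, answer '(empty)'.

Answer: beaker=3 copper=2 hinge=1 resin=4

Derivation:
After 1 (gather 4 resin): resin=4
After 2 (gather 2 resin): resin=6
After 3 (gather 3 copper): copper=3 resin=6
After 4 (consume 6 resin): copper=3
After 5 (gather 5 resin): copper=3 resin=5
After 6 (craft hinge): copper=3 hinge=2 resin=4
After 7 (craft hinge): copper=3 hinge=4 resin=3
After 8 (craft hinge): copper=3 hinge=6 resin=2
After 9 (craft hinge): copper=3 hinge=8 resin=1
After 10 (craft beaker): beaker=1 copper=3 hinge=6 resin=1
After 11 (craft hinge): beaker=1 copper=3 hinge=8
After 12 (craft beaker): beaker=2 copper=3 hinge=6
After 13 (craft beaker): beaker=3 copper=3 hinge=4
After 14 (consume 1 copper): beaker=3 copper=2 hinge=4
After 15 (gather 4 resin): beaker=3 copper=2 hinge=4 resin=4
After 16 (consume 3 hinge): beaker=3 copper=2 hinge=1 resin=4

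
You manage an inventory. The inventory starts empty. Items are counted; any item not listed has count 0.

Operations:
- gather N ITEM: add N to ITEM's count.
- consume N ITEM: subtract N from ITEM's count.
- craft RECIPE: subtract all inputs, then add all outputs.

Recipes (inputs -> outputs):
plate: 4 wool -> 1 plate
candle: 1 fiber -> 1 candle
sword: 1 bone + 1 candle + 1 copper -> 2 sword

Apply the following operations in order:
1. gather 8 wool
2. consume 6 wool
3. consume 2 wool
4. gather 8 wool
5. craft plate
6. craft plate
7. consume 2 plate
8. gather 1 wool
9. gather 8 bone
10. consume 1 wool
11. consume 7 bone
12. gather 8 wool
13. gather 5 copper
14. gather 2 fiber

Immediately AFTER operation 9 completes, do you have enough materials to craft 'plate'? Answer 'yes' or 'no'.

Answer: no

Derivation:
After 1 (gather 8 wool): wool=8
After 2 (consume 6 wool): wool=2
After 3 (consume 2 wool): (empty)
After 4 (gather 8 wool): wool=8
After 5 (craft plate): plate=1 wool=4
After 6 (craft plate): plate=2
After 7 (consume 2 plate): (empty)
After 8 (gather 1 wool): wool=1
After 9 (gather 8 bone): bone=8 wool=1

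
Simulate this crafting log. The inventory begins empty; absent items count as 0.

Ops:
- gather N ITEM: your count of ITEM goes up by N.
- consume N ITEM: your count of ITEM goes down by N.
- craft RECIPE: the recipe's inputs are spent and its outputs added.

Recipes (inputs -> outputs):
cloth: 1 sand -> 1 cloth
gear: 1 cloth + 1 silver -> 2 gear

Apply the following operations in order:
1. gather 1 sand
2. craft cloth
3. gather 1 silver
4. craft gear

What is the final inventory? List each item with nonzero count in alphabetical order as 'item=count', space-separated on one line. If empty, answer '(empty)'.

After 1 (gather 1 sand): sand=1
After 2 (craft cloth): cloth=1
After 3 (gather 1 silver): cloth=1 silver=1
After 4 (craft gear): gear=2

Answer: gear=2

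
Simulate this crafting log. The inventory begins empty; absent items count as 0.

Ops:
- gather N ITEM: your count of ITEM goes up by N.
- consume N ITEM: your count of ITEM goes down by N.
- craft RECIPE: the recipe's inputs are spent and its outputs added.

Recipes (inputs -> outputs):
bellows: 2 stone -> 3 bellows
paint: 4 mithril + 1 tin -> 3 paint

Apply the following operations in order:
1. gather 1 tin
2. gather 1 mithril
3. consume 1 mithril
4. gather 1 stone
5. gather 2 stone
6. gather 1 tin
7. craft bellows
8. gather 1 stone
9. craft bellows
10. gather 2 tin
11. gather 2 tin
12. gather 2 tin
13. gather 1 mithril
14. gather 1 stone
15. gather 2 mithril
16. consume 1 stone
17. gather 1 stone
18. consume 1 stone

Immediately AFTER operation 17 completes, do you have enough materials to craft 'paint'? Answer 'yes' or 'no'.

After 1 (gather 1 tin): tin=1
After 2 (gather 1 mithril): mithril=1 tin=1
After 3 (consume 1 mithril): tin=1
After 4 (gather 1 stone): stone=1 tin=1
After 5 (gather 2 stone): stone=3 tin=1
After 6 (gather 1 tin): stone=3 tin=2
After 7 (craft bellows): bellows=3 stone=1 tin=2
After 8 (gather 1 stone): bellows=3 stone=2 tin=2
After 9 (craft bellows): bellows=6 tin=2
After 10 (gather 2 tin): bellows=6 tin=4
After 11 (gather 2 tin): bellows=6 tin=6
After 12 (gather 2 tin): bellows=6 tin=8
After 13 (gather 1 mithril): bellows=6 mithril=1 tin=8
After 14 (gather 1 stone): bellows=6 mithril=1 stone=1 tin=8
After 15 (gather 2 mithril): bellows=6 mithril=3 stone=1 tin=8
After 16 (consume 1 stone): bellows=6 mithril=3 tin=8
After 17 (gather 1 stone): bellows=6 mithril=3 stone=1 tin=8

Answer: no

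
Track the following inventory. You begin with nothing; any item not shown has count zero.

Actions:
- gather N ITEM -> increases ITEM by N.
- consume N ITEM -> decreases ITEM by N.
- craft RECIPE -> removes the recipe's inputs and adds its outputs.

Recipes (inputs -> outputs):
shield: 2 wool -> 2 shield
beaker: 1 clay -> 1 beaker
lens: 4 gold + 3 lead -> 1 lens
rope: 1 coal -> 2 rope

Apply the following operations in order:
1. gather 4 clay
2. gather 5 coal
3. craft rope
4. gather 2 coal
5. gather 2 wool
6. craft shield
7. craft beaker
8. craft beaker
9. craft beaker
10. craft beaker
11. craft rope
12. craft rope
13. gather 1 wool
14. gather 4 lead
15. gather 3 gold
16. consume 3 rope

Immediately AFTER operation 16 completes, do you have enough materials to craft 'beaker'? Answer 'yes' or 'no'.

After 1 (gather 4 clay): clay=4
After 2 (gather 5 coal): clay=4 coal=5
After 3 (craft rope): clay=4 coal=4 rope=2
After 4 (gather 2 coal): clay=4 coal=6 rope=2
After 5 (gather 2 wool): clay=4 coal=6 rope=2 wool=2
After 6 (craft shield): clay=4 coal=6 rope=2 shield=2
After 7 (craft beaker): beaker=1 clay=3 coal=6 rope=2 shield=2
After 8 (craft beaker): beaker=2 clay=2 coal=6 rope=2 shield=2
After 9 (craft beaker): beaker=3 clay=1 coal=6 rope=2 shield=2
After 10 (craft beaker): beaker=4 coal=6 rope=2 shield=2
After 11 (craft rope): beaker=4 coal=5 rope=4 shield=2
After 12 (craft rope): beaker=4 coal=4 rope=6 shield=2
After 13 (gather 1 wool): beaker=4 coal=4 rope=6 shield=2 wool=1
After 14 (gather 4 lead): beaker=4 coal=4 lead=4 rope=6 shield=2 wool=1
After 15 (gather 3 gold): beaker=4 coal=4 gold=3 lead=4 rope=6 shield=2 wool=1
After 16 (consume 3 rope): beaker=4 coal=4 gold=3 lead=4 rope=3 shield=2 wool=1

Answer: no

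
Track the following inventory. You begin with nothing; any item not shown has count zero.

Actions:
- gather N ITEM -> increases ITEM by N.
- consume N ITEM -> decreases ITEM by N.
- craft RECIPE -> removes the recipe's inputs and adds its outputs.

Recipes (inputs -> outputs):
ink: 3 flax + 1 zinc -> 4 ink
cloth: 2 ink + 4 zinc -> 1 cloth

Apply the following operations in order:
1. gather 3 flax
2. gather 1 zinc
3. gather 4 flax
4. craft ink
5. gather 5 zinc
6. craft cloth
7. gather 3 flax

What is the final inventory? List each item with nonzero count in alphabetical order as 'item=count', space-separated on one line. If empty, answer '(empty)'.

After 1 (gather 3 flax): flax=3
After 2 (gather 1 zinc): flax=3 zinc=1
After 3 (gather 4 flax): flax=7 zinc=1
After 4 (craft ink): flax=4 ink=4
After 5 (gather 5 zinc): flax=4 ink=4 zinc=5
After 6 (craft cloth): cloth=1 flax=4 ink=2 zinc=1
After 7 (gather 3 flax): cloth=1 flax=7 ink=2 zinc=1

Answer: cloth=1 flax=7 ink=2 zinc=1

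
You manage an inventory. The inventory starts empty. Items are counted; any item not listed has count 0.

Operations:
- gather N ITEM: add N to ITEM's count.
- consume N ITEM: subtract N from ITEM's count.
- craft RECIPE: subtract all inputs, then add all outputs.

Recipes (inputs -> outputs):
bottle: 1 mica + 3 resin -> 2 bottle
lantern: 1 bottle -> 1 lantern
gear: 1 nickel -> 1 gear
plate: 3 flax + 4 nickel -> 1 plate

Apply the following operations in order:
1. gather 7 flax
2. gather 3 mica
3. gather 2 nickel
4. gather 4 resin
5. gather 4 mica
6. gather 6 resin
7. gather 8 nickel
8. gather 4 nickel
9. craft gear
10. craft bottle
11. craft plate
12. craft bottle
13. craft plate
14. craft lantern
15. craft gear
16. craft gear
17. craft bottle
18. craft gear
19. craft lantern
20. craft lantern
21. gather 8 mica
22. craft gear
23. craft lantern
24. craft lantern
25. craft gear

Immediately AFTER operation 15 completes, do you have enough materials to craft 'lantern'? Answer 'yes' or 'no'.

Answer: yes

Derivation:
After 1 (gather 7 flax): flax=7
After 2 (gather 3 mica): flax=7 mica=3
After 3 (gather 2 nickel): flax=7 mica=3 nickel=2
After 4 (gather 4 resin): flax=7 mica=3 nickel=2 resin=4
After 5 (gather 4 mica): flax=7 mica=7 nickel=2 resin=4
After 6 (gather 6 resin): flax=7 mica=7 nickel=2 resin=10
After 7 (gather 8 nickel): flax=7 mica=7 nickel=10 resin=10
After 8 (gather 4 nickel): flax=7 mica=7 nickel=14 resin=10
After 9 (craft gear): flax=7 gear=1 mica=7 nickel=13 resin=10
After 10 (craft bottle): bottle=2 flax=7 gear=1 mica=6 nickel=13 resin=7
After 11 (craft plate): bottle=2 flax=4 gear=1 mica=6 nickel=9 plate=1 resin=7
After 12 (craft bottle): bottle=4 flax=4 gear=1 mica=5 nickel=9 plate=1 resin=4
After 13 (craft plate): bottle=4 flax=1 gear=1 mica=5 nickel=5 plate=2 resin=4
After 14 (craft lantern): bottle=3 flax=1 gear=1 lantern=1 mica=5 nickel=5 plate=2 resin=4
After 15 (craft gear): bottle=3 flax=1 gear=2 lantern=1 mica=5 nickel=4 plate=2 resin=4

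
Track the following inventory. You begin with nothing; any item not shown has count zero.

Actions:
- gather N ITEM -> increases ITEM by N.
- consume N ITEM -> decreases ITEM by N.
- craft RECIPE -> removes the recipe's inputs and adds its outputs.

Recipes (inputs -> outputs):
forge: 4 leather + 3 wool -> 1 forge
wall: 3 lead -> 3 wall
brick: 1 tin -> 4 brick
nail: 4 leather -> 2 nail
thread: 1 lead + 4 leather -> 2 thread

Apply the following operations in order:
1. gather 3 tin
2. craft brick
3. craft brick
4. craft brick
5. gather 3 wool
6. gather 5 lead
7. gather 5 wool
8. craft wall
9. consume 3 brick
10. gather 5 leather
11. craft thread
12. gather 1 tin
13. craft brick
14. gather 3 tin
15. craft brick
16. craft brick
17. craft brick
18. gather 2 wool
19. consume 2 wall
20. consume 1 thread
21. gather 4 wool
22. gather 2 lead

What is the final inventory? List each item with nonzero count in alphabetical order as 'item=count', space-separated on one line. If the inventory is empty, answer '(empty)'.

After 1 (gather 3 tin): tin=3
After 2 (craft brick): brick=4 tin=2
After 3 (craft brick): brick=8 tin=1
After 4 (craft brick): brick=12
After 5 (gather 3 wool): brick=12 wool=3
After 6 (gather 5 lead): brick=12 lead=5 wool=3
After 7 (gather 5 wool): brick=12 lead=5 wool=8
After 8 (craft wall): brick=12 lead=2 wall=3 wool=8
After 9 (consume 3 brick): brick=9 lead=2 wall=3 wool=8
After 10 (gather 5 leather): brick=9 lead=2 leather=5 wall=3 wool=8
After 11 (craft thread): brick=9 lead=1 leather=1 thread=2 wall=3 wool=8
After 12 (gather 1 tin): brick=9 lead=1 leather=1 thread=2 tin=1 wall=3 wool=8
After 13 (craft brick): brick=13 lead=1 leather=1 thread=2 wall=3 wool=8
After 14 (gather 3 tin): brick=13 lead=1 leather=1 thread=2 tin=3 wall=3 wool=8
After 15 (craft brick): brick=17 lead=1 leather=1 thread=2 tin=2 wall=3 wool=8
After 16 (craft brick): brick=21 lead=1 leather=1 thread=2 tin=1 wall=3 wool=8
After 17 (craft brick): brick=25 lead=1 leather=1 thread=2 wall=3 wool=8
After 18 (gather 2 wool): brick=25 lead=1 leather=1 thread=2 wall=3 wool=10
After 19 (consume 2 wall): brick=25 lead=1 leather=1 thread=2 wall=1 wool=10
After 20 (consume 1 thread): brick=25 lead=1 leather=1 thread=1 wall=1 wool=10
After 21 (gather 4 wool): brick=25 lead=1 leather=1 thread=1 wall=1 wool=14
After 22 (gather 2 lead): brick=25 lead=3 leather=1 thread=1 wall=1 wool=14

Answer: brick=25 lead=3 leather=1 thread=1 wall=1 wool=14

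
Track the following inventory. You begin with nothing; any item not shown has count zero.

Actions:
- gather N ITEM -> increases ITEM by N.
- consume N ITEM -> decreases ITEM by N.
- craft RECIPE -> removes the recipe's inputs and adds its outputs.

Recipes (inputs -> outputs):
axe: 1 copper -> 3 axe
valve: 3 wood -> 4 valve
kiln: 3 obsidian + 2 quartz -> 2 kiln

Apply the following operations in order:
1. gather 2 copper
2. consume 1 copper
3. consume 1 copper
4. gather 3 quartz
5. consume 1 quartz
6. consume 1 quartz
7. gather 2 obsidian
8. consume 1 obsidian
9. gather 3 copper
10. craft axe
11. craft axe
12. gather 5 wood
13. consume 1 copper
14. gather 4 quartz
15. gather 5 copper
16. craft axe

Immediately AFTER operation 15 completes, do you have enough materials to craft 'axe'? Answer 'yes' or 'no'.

After 1 (gather 2 copper): copper=2
After 2 (consume 1 copper): copper=1
After 3 (consume 1 copper): (empty)
After 4 (gather 3 quartz): quartz=3
After 5 (consume 1 quartz): quartz=2
After 6 (consume 1 quartz): quartz=1
After 7 (gather 2 obsidian): obsidian=2 quartz=1
After 8 (consume 1 obsidian): obsidian=1 quartz=1
After 9 (gather 3 copper): copper=3 obsidian=1 quartz=1
After 10 (craft axe): axe=3 copper=2 obsidian=1 quartz=1
After 11 (craft axe): axe=6 copper=1 obsidian=1 quartz=1
After 12 (gather 5 wood): axe=6 copper=1 obsidian=1 quartz=1 wood=5
After 13 (consume 1 copper): axe=6 obsidian=1 quartz=1 wood=5
After 14 (gather 4 quartz): axe=6 obsidian=1 quartz=5 wood=5
After 15 (gather 5 copper): axe=6 copper=5 obsidian=1 quartz=5 wood=5

Answer: yes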